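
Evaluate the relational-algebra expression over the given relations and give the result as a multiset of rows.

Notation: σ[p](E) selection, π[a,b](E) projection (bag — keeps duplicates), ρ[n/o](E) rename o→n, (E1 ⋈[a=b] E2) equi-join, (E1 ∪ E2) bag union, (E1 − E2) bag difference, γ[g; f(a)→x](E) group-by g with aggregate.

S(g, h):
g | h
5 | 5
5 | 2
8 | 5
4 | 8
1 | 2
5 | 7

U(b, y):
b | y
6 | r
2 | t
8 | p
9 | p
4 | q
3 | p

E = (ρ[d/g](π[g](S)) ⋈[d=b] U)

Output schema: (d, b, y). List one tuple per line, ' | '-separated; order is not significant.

Subexpression sizes:
  S → 6
  π[g](S) → 6
  ρ[d/g](π[g](S)) → 6
  U → 6
  (ρ[d/g](π[g](S)) ⋈[d=b] U) → 2

== RESULT ==
d | b | y
4 | 4 | q
8 | 8 | p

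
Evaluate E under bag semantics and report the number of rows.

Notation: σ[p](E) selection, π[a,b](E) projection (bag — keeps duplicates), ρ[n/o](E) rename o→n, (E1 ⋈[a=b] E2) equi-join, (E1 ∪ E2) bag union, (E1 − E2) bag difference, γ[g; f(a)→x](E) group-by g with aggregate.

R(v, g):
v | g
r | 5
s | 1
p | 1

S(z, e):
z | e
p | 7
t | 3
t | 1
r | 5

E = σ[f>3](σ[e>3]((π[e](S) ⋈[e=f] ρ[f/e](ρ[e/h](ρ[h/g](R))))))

Per-node cardinality:
  S → 4
  π[e](S) → 4
  R → 3
  ρ[h/g](R) → 3
  ρ[e/h](ρ[h/g](R)) → 3
  ρ[f/e](ρ[e/h](ρ[h/g](R))) → 3
  (π[e](S) ⋈[e=f] ρ[f/e](ρ[e/h](ρ[h/g](R)))) → 3
  σ[e>3]((π[e](S) ⋈[e=f] ρ[f/e](ρ[e/h](ρ[h/g](R))))) → 1
  σ[f>3](σ[e>3]((π[e](S) ⋈[e=f] ρ[f/e](ρ[e/h](ρ[h/g](R)))))) → 1

|E| = 1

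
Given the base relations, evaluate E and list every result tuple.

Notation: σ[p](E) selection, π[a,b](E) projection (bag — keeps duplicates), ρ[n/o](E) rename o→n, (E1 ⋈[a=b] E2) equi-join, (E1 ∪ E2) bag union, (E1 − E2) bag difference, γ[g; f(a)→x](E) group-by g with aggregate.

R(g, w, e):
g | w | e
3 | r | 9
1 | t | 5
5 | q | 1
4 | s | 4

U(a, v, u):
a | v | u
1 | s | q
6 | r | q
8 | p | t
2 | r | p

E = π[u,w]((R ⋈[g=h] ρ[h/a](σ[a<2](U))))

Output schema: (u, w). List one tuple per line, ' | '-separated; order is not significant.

Row counts bottom-up:
  R → 4
  U → 4
  σ[a<2](U) → 1
  ρ[h/a](σ[a<2](U)) → 1
  (R ⋈[g=h] ρ[h/a](σ[a<2](U))) → 1
  π[u,w]((R ⋈[g=h] ρ[h/a](σ[a<2](U)))) → 1

== RESULT ==
u | w
q | t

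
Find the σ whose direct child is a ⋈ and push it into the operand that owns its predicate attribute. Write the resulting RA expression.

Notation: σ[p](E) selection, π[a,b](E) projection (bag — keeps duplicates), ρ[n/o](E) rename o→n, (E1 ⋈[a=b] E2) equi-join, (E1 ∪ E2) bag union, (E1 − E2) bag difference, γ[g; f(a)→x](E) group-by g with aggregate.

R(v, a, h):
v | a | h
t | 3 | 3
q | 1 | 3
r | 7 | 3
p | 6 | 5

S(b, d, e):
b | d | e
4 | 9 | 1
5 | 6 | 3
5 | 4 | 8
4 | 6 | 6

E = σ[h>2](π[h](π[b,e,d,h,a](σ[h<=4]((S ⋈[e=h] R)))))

σ filters on h, owned by the right side.
E' = σ[h>2](π[h](π[b,e,d,h,a]((S ⋈[e=h] σ[h<=4](R)))))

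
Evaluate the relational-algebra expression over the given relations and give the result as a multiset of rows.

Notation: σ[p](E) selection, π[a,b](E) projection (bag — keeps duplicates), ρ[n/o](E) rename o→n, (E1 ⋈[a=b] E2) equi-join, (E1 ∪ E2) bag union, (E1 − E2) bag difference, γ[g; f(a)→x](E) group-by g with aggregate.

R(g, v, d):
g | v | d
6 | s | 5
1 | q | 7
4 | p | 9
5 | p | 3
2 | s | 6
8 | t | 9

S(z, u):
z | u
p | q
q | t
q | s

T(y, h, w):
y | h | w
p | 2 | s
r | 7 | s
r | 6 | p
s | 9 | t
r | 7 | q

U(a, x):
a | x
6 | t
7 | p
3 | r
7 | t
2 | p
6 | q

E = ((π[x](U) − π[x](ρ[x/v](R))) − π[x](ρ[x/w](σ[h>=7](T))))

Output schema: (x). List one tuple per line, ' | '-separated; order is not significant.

Row counts bottom-up:
  U → 6
  π[x](U) → 6
  R → 6
  ρ[x/v](R) → 6
  π[x](ρ[x/v](R)) → 6
  (π[x](U) − π[x](ρ[x/v](R))) → 2
  T → 5
  σ[h>=7](T) → 3
  ρ[x/w](σ[h>=7](T)) → 3
  π[x](ρ[x/w](σ[h>=7](T))) → 3
  ((π[x](U) − π[x](ρ[x/v](R))) − π[x](ρ[x/w](σ[h>=7](T)))) → 1

== RESULT ==
x
r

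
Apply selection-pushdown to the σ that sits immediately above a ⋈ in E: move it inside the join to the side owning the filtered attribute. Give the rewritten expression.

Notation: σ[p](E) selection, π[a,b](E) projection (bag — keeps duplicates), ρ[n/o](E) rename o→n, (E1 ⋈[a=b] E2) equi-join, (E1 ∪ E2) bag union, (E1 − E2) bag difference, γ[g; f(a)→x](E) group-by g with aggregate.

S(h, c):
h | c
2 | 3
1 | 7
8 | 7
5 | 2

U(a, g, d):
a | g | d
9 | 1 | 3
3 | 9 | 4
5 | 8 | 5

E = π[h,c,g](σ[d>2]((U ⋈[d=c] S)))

σ filters on d, owned by the left side.
E' = π[h,c,g]((σ[d>2](U) ⋈[d=c] S))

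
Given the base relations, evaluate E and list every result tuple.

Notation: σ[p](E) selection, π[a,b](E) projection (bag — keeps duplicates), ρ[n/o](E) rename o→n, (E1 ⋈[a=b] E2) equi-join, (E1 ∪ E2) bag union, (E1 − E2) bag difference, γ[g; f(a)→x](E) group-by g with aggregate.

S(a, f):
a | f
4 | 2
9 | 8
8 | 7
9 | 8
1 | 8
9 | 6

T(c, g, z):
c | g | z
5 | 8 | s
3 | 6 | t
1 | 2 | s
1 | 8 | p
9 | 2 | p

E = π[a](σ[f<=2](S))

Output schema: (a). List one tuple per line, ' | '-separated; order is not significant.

Row counts bottom-up:
  S → 6
  σ[f<=2](S) → 1
  π[a](σ[f<=2](S)) → 1

== RESULT ==
a
4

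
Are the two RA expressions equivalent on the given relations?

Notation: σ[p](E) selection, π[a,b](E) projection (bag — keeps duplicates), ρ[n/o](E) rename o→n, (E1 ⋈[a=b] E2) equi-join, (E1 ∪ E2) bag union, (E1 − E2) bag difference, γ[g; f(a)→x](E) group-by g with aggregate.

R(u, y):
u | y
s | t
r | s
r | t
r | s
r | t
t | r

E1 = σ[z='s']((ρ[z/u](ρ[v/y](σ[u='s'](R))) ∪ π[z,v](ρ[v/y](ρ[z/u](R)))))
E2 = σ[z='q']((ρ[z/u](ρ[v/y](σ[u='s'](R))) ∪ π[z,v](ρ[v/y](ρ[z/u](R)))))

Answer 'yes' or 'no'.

E1 per-node cardinality:
  R → 6
  σ[u='s'](R) → 1
  ρ[v/y](σ[u='s'](R)) → 1
  ρ[z/u](ρ[v/y](σ[u='s'](R))) → 1
  R → 6
  ρ[z/u](R) → 6
  ρ[v/y](ρ[z/u](R)) → 6
  π[z,v](ρ[v/y](ρ[z/u](R))) → 6
  (ρ[z/u](ρ[v/y](σ[u='s'](R))) ∪ π[z,v](ρ[v/y](ρ[z/u](R)))) → 7
  σ[z='s']((ρ[z/u](ρ[v/y](σ[u='s'](R))) ∪ π[z,v](ρ[v/y](ρ[z/u](R))))) → 2
E2 per-node cardinality:
  R → 6
  σ[u='s'](R) → 1
  ρ[v/y](σ[u='s'](R)) → 1
  ρ[z/u](ρ[v/y](σ[u='s'](R))) → 1
  R → 6
  ρ[z/u](R) → 6
  ρ[v/y](ρ[z/u](R)) → 6
  π[z,v](ρ[v/y](ρ[z/u](R))) → 6
  (ρ[z/u](ρ[v/y](σ[u='s'](R))) ∪ π[z,v](ρ[v/y](ρ[z/u](R)))) → 7
  σ[z='q']((ρ[z/u](ρ[v/y](σ[u='s'](R))) ∪ π[z,v](ρ[v/y](ρ[z/u](R))))) → 0

E1 result:
z | v
s | t
s | t
E2 result:
z | v
(0 rows)
Witness: ('s', 't') appears 2× in E1 but 0× in E2.

no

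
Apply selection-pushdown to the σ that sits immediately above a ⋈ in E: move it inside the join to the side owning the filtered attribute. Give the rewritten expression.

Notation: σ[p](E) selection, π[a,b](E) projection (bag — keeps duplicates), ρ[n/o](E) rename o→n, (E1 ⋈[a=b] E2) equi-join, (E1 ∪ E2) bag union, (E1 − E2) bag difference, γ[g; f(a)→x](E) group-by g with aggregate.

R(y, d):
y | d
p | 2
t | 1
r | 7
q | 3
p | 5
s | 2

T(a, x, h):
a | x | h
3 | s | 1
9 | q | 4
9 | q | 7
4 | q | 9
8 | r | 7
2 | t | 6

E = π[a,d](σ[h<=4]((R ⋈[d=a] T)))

σ filters on h, owned by the right side.
E' = π[a,d]((R ⋈[d=a] σ[h<=4](T)))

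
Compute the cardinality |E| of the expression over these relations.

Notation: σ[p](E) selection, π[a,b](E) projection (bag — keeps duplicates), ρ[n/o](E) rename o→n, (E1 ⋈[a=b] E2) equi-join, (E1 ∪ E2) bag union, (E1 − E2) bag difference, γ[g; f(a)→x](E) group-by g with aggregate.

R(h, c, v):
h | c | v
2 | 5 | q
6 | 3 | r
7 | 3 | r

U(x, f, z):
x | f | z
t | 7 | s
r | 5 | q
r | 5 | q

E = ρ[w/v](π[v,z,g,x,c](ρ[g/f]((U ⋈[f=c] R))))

Stepwise |·|:
  U → 3
  R → 3
  (U ⋈[f=c] R) → 2
  ρ[g/f]((U ⋈[f=c] R)) → 2
  π[v,z,g,x,c](ρ[g/f]((U ⋈[f=c] R))) → 2
  ρ[w/v](π[v,z,g,x,c](ρ[g/f]((U ⋈[f=c] R)))) → 2

|E| = 2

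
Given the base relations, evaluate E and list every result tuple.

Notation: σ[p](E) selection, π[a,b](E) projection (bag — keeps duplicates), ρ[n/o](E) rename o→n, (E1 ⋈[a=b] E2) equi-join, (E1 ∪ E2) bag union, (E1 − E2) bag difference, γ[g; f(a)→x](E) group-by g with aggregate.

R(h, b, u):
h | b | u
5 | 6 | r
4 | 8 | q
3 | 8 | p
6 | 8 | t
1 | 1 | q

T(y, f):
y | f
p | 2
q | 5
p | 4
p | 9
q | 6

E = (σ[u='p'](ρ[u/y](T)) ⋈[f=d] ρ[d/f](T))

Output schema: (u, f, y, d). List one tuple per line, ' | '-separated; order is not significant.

Row counts bottom-up:
  T → 5
  ρ[u/y](T) → 5
  σ[u='p'](ρ[u/y](T)) → 3
  T → 5
  ρ[d/f](T) → 5
  (σ[u='p'](ρ[u/y](T)) ⋈[f=d] ρ[d/f](T)) → 3

== RESULT ==
u | f | y | d
p | 2 | p | 2
p | 4 | p | 4
p | 9 | p | 9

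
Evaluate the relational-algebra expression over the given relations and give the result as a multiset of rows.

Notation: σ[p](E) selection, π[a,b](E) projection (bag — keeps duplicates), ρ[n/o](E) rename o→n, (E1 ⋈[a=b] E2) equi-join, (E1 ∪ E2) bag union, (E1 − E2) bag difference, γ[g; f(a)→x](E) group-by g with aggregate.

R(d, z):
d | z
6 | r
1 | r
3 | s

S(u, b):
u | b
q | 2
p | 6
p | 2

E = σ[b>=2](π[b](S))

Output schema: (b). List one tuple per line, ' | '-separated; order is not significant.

Per-node cardinality:
  S → 3
  π[b](S) → 3
  σ[b>=2](π[b](S)) → 3

== RESULT ==
b
2
2
6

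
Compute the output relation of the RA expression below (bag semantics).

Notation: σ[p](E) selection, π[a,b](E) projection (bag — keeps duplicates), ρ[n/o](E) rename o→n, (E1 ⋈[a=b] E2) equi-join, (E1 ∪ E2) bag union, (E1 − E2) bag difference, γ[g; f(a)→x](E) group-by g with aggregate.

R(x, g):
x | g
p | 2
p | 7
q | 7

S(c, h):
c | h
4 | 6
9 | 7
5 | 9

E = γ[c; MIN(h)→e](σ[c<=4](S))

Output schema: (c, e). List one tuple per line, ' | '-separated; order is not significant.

Stepwise |·|:
  S → 3
  σ[c<=4](S) → 1
  γ[c; MIN(h)→e](σ[c<=4](S)) → 1

== RESULT ==
c | e
4 | 6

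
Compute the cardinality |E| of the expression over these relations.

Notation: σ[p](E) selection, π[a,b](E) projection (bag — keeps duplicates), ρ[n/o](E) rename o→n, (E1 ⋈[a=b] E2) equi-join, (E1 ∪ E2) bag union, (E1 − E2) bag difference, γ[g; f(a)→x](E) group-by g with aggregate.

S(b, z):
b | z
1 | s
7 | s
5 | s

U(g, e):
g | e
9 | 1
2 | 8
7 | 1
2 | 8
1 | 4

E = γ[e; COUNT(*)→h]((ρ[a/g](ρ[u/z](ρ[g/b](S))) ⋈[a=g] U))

Per-node cardinality:
  S → 3
  ρ[g/b](S) → 3
  ρ[u/z](ρ[g/b](S)) → 3
  ρ[a/g](ρ[u/z](ρ[g/b](S))) → 3
  U → 5
  (ρ[a/g](ρ[u/z](ρ[g/b](S))) ⋈[a=g] U) → 2
  γ[e; COUNT(*)→h]((ρ[a/g](ρ[u/z](ρ[g/b](S))) ⋈[a=g] U)) → 2

|E| = 2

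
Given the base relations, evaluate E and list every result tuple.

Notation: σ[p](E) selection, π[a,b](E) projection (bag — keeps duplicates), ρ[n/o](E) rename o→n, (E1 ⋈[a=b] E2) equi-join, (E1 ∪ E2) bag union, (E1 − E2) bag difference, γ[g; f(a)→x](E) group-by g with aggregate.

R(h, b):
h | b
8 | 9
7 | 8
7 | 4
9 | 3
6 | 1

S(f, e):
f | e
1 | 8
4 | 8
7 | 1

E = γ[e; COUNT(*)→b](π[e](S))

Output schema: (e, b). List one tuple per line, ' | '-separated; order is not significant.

Per-node cardinality:
  S → 3
  π[e](S) → 3
  γ[e; COUNT(*)→b](π[e](S)) → 2

== RESULT ==
e | b
1 | 1
8 | 2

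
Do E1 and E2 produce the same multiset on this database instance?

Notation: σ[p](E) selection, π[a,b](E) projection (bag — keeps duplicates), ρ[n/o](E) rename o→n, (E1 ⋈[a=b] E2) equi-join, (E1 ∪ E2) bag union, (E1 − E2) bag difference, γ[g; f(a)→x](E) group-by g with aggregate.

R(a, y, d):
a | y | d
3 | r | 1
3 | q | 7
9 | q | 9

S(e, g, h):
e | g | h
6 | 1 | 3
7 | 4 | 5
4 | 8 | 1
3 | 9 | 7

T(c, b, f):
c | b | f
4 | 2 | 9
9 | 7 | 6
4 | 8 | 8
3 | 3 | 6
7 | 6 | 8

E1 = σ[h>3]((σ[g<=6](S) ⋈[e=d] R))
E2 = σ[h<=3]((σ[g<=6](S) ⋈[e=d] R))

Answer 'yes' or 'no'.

E1 stepwise |·|:
  S → 4
  σ[g<=6](S) → 2
  R → 3
  (σ[g<=6](S) ⋈[e=d] R) → 1
  σ[h>3]((σ[g<=6](S) ⋈[e=d] R)) → 1
E2 stepwise |·|:
  S → 4
  σ[g<=6](S) → 2
  R → 3
  (σ[g<=6](S) ⋈[e=d] R) → 1
  σ[h<=3]((σ[g<=6](S) ⋈[e=d] R)) → 0

E1 result:
e | g | h | a | y | d
7 | 4 | 5 | 3 | q | 7
E2 result:
e | g | h | a | y | d
(0 rows)
Witness: (7, 4, 5, 3, 'q', 7) appears 1× in E1 but 0× in E2.

no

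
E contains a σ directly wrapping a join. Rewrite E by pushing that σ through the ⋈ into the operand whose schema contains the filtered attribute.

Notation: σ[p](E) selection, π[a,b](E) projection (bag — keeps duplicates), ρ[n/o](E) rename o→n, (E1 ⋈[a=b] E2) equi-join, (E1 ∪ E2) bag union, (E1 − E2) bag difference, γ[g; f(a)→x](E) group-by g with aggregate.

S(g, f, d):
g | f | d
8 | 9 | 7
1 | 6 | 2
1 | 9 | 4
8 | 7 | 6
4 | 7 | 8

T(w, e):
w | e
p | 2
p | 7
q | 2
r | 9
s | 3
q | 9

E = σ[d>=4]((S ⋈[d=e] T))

σ filters on d, owned by the left side.
E' = (σ[d>=4](S) ⋈[d=e] T)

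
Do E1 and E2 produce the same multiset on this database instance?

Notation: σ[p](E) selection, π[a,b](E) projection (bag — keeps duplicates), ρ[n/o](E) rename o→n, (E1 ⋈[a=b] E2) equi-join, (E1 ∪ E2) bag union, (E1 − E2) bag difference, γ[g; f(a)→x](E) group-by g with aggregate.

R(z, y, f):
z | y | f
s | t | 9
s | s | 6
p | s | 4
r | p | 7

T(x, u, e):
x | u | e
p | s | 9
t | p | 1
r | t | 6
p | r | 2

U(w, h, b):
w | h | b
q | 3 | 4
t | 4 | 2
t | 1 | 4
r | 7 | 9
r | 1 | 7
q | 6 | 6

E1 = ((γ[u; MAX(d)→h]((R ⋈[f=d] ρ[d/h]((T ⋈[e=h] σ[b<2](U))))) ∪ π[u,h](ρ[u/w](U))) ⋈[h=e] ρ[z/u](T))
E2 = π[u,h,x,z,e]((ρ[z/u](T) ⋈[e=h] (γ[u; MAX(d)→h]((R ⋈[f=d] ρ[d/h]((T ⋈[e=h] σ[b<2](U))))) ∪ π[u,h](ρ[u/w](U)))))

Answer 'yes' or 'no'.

E1 subexpression sizes:
  R → 4
  T → 4
  U → 6
  σ[b<2](U) → 0
  (T ⋈[e=h] σ[b<2](U)) → 0
  ρ[d/h]((T ⋈[e=h] σ[b<2](U))) → 0
  (R ⋈[f=d] ρ[d/h]((T ⋈[e=h] σ[b<2](U)))) → 0
  γ[u; MAX(d)→h]((R ⋈[f=d] ρ[d/h]((T ⋈[e=h] σ[b<2](U))))) → 0
  U → 6
  ρ[u/w](U) → 6
  π[u,h](ρ[u/w](U)) → 6
  (γ[u; MAX(d)→h]((R ⋈[f=d] ρ[d/h]((T ⋈[e=h] σ[b<2](U))))) ∪ π[u,h](ρ[u/w](U))) → 6
  T → 4
  ρ[z/u](T) → 4
  ((γ[u; MAX(d)→h]((R ⋈[f=d] ρ[d/h]((T ⋈[e=h] σ[b<2](U))))) ∪ π[u,h](ρ[u/w](U))) ⋈[h=e] ρ[z/u](T)) → 3
E2 subexpression sizes:
  T → 4
  ρ[z/u](T) → 4
  R → 4
  T → 4
  U → 6
  σ[b<2](U) → 0
  (T ⋈[e=h] σ[b<2](U)) → 0
  ρ[d/h]((T ⋈[e=h] σ[b<2](U))) → 0
  (R ⋈[f=d] ρ[d/h]((T ⋈[e=h] σ[b<2](U)))) → 0
  γ[u; MAX(d)→h]((R ⋈[f=d] ρ[d/h]((T ⋈[e=h] σ[b<2](U))))) → 0
  U → 6
  ρ[u/w](U) → 6
  π[u,h](ρ[u/w](U)) → 6
  (γ[u; MAX(d)→h]((R ⋈[f=d] ρ[d/h]((T ⋈[e=h] σ[b<2](U))))) ∪ π[u,h](ρ[u/w](U))) → 6
  (ρ[z/u](T) ⋈[e=h] (γ[u; MAX(d)→h]((R ⋈[f=d] ρ[d/h]((T ⋈[e=h] σ[b<2](U))))) ∪ π[u,h](ρ[u/w](U)))) → 3
  π[u,h,x,z,e]((ρ[z/u](T) ⋈[e=h] (γ[u; MAX(d)→h]((R ⋈[f=d] ρ[d/h]((T ⋈[e=h] σ[b<2](U))))) ∪ π[u,h](ρ[u/w](U))))) → 3

E1 and E2 produce the same multiset:
u | h | x | z | e
q | 6 | r | t | 6
r | 1 | t | p | 1
t | 1 | t | p | 1

yes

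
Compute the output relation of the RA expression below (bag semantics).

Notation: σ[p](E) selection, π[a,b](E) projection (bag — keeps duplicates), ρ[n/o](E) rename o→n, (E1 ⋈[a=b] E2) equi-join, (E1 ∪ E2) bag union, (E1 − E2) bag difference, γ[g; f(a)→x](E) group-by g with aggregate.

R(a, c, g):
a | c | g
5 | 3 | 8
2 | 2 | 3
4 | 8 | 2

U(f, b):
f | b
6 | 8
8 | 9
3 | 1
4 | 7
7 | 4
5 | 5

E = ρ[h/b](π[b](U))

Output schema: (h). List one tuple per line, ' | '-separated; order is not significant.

Subexpression sizes:
  U → 6
  π[b](U) → 6
  ρ[h/b](π[b](U)) → 6

== RESULT ==
h
1
4
5
7
8
9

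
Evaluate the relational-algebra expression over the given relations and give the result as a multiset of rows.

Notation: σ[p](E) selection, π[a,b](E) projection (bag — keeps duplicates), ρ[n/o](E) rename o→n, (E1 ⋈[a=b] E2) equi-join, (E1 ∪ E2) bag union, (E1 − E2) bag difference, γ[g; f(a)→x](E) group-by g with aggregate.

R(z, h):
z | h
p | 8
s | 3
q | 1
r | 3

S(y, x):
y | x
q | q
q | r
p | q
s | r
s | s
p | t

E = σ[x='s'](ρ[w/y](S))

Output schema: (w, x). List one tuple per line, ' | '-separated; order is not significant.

Per-node cardinality:
  S → 6
  ρ[w/y](S) → 6
  σ[x='s'](ρ[w/y](S)) → 1

== RESULT ==
w | x
s | s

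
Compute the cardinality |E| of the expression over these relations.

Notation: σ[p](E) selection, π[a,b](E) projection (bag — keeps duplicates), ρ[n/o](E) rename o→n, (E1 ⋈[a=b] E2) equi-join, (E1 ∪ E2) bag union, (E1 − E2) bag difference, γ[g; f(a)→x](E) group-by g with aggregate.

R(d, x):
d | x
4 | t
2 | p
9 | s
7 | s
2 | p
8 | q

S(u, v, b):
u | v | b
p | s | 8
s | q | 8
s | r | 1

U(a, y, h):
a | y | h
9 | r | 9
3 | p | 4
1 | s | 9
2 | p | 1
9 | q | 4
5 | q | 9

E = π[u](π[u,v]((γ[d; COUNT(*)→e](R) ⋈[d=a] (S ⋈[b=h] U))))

Subexpression sizes:
  R → 6
  γ[d; COUNT(*)→e](R) → 5
  S → 3
  U → 6
  (S ⋈[b=h] U) → 1
  (γ[d; COUNT(*)→e](R) ⋈[d=a] (S ⋈[b=h] U)) → 1
  π[u,v]((γ[d; COUNT(*)→e](R) ⋈[d=a] (S ⋈[b=h] U))) → 1
  π[u](π[u,v]((γ[d; COUNT(*)→e](R) ⋈[d=a] (S ⋈[b=h] U)))) → 1

|E| = 1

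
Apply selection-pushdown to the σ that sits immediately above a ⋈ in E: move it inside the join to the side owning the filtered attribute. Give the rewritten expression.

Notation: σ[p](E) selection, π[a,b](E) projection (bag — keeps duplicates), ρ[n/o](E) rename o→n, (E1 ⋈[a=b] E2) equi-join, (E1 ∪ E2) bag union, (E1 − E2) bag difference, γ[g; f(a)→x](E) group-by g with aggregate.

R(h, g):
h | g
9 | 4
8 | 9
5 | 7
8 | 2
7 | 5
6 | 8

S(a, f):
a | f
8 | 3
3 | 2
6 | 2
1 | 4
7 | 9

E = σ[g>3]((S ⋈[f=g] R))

σ filters on g, owned by the right side.
E' = (S ⋈[f=g] σ[g>3](R))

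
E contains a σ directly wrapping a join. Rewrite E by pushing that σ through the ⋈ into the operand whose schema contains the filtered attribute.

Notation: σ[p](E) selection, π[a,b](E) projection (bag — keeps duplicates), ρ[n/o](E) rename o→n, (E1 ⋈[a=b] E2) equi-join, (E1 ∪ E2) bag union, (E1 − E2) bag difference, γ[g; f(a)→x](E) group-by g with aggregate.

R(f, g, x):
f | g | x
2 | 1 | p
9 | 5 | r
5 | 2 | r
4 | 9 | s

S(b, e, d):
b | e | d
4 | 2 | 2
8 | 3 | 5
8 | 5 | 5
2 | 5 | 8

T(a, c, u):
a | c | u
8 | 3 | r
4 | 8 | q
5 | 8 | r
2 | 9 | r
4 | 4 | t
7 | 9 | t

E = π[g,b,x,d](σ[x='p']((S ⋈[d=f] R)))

σ filters on x, owned by the right side.
E' = π[g,b,x,d]((S ⋈[d=f] σ[x='p'](R)))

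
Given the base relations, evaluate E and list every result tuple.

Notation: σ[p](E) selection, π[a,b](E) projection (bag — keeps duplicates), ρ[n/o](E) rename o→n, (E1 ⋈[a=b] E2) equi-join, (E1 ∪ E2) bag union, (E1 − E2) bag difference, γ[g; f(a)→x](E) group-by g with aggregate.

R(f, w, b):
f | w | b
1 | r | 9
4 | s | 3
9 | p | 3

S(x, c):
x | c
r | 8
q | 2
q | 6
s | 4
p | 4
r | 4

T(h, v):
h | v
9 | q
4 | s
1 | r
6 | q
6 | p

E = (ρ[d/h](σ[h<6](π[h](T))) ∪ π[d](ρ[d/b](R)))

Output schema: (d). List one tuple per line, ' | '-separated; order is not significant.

Row counts bottom-up:
  T → 5
  π[h](T) → 5
  σ[h<6](π[h](T)) → 2
  ρ[d/h](σ[h<6](π[h](T))) → 2
  R → 3
  ρ[d/b](R) → 3
  π[d](ρ[d/b](R)) → 3
  (ρ[d/h](σ[h<6](π[h](T))) ∪ π[d](ρ[d/b](R))) → 5

== RESULT ==
d
1
3
3
4
9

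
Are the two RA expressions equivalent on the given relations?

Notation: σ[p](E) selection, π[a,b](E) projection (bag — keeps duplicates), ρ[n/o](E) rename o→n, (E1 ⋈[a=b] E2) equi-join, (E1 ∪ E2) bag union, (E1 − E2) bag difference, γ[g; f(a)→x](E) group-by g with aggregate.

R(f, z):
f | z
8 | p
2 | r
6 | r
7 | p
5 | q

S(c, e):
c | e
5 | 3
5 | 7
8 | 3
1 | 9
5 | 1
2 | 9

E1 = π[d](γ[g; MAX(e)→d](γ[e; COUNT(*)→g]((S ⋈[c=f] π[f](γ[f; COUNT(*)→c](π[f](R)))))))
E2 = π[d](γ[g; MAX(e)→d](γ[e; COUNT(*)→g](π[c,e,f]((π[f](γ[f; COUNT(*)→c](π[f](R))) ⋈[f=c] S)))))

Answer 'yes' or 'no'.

E1 subexpression sizes:
  S → 6
  R → 5
  π[f](R) → 5
  γ[f; COUNT(*)→c](π[f](R)) → 5
  π[f](γ[f; COUNT(*)→c](π[f](R))) → 5
  (S ⋈[c=f] π[f](γ[f; COUNT(*)→c](π[f](R)))) → 5
  γ[e; COUNT(*)→g]((S ⋈[c=f] π[f](γ[f; COUNT(*)→c](π[f](R))))) → 4
  γ[g; MAX(e)→d](γ[e; COUNT(*)→g]((S ⋈[c=f] π[f](γ[f; COUNT(*)→c](π[f](R)))))) → 2
  π[d](γ[g; MAX(e)→d](γ[e; COUNT(*)→g]((S ⋈[c=f] π[f](γ[f; COUNT(*)→c](π[f](R))))))) → 2
E2 subexpression sizes:
  R → 5
  π[f](R) → 5
  γ[f; COUNT(*)→c](π[f](R)) → 5
  π[f](γ[f; COUNT(*)→c](π[f](R))) → 5
  S → 6
  (π[f](γ[f; COUNT(*)→c](π[f](R))) ⋈[f=c] S) → 5
  π[c,e,f]((π[f](γ[f; COUNT(*)→c](π[f](R))) ⋈[f=c] S)) → 5
  γ[e; COUNT(*)→g](π[c,e,f]((π[f](γ[f; COUNT(*)→c](π[f](R))) ⋈[f=c] S))) → 4
  γ[g; MAX(e)→d](γ[e; COUNT(*)→g](π[c,e,f]((π[f](γ[f; COUNT(*)→c](π[f](R))) ⋈[f=c] S)))) → 2
  π[d](γ[g; MAX(e)→d](γ[e; COUNT(*)→g](π[c,e,f]((π[f](γ[f; COUNT(*)→c](π[f](R))) ⋈[f=c] S))))) → 2

E1 and E2 produce the same multiset:
d
3
9

yes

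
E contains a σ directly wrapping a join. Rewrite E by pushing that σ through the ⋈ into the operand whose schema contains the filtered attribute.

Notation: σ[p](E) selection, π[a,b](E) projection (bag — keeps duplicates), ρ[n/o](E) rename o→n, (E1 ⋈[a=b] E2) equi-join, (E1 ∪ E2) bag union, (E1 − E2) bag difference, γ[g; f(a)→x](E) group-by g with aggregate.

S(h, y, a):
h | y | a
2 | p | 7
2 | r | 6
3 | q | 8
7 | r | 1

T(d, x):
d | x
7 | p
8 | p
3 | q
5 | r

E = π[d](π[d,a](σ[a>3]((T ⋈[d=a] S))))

σ filters on a, owned by the right side.
E' = π[d](π[d,a]((T ⋈[d=a] σ[a>3](S))))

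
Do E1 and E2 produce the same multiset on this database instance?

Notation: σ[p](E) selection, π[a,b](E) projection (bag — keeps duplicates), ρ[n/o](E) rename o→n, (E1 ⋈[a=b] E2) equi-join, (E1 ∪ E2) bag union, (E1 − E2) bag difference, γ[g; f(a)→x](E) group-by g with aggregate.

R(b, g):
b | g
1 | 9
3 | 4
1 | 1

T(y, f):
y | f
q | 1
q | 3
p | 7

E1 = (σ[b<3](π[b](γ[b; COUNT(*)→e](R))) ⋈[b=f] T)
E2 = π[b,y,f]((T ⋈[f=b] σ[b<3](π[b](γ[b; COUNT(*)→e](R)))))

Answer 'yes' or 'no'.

E1 row counts bottom-up:
  R → 3
  γ[b; COUNT(*)→e](R) → 2
  π[b](γ[b; COUNT(*)→e](R)) → 2
  σ[b<3](π[b](γ[b; COUNT(*)→e](R))) → 1
  T → 3
  (σ[b<3](π[b](γ[b; COUNT(*)→e](R))) ⋈[b=f] T) → 1
E2 row counts bottom-up:
  T → 3
  R → 3
  γ[b; COUNT(*)→e](R) → 2
  π[b](γ[b; COUNT(*)→e](R)) → 2
  σ[b<3](π[b](γ[b; COUNT(*)→e](R))) → 1
  (T ⋈[f=b] σ[b<3](π[b](γ[b; COUNT(*)→e](R)))) → 1
  π[b,y,f]((T ⋈[f=b] σ[b<3](π[b](γ[b; COUNT(*)→e](R))))) → 1

E1 and E2 produce the same multiset:
b | y | f
1 | q | 1

yes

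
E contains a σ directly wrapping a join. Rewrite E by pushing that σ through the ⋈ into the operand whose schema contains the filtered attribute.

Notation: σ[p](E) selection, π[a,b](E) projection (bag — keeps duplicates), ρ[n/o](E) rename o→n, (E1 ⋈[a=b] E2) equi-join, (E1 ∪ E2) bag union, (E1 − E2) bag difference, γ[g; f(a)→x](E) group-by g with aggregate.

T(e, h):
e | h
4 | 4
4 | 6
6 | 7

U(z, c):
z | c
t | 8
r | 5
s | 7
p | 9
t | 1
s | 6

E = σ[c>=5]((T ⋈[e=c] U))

σ filters on c, owned by the right side.
E' = (T ⋈[e=c] σ[c>=5](U))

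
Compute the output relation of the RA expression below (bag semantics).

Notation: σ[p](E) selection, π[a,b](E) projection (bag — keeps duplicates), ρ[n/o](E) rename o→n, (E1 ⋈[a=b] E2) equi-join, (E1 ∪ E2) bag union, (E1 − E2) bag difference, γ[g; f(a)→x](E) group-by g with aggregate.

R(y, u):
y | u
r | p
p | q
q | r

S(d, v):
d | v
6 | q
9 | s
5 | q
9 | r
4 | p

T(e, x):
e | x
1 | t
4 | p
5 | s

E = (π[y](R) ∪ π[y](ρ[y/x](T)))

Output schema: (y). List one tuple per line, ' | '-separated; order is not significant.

Per-node cardinality:
  R → 3
  π[y](R) → 3
  T → 3
  ρ[y/x](T) → 3
  π[y](ρ[y/x](T)) → 3
  (π[y](R) ∪ π[y](ρ[y/x](T))) → 6

== RESULT ==
y
p
p
q
r
s
t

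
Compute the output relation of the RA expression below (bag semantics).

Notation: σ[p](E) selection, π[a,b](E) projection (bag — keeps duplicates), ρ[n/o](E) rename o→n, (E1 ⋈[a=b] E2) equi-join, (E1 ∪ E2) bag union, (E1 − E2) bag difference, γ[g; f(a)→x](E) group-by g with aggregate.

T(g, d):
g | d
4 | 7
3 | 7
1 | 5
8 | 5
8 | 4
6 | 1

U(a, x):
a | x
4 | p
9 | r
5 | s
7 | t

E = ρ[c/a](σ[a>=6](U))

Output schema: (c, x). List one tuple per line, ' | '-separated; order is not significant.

Subexpression sizes:
  U → 4
  σ[a>=6](U) → 2
  ρ[c/a](σ[a>=6](U)) → 2

== RESULT ==
c | x
7 | t
9 | r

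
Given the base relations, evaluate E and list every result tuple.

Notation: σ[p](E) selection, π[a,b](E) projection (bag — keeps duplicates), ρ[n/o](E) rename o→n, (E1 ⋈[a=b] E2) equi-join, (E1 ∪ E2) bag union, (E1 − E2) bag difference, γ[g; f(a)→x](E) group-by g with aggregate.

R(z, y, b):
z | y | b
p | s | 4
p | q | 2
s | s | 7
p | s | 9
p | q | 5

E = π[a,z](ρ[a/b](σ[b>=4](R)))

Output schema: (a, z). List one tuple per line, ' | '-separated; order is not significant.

Subexpression sizes:
  R → 5
  σ[b>=4](R) → 4
  ρ[a/b](σ[b>=4](R)) → 4
  π[a,z](ρ[a/b](σ[b>=4](R))) → 4

== RESULT ==
a | z
4 | p
5 | p
7 | s
9 | p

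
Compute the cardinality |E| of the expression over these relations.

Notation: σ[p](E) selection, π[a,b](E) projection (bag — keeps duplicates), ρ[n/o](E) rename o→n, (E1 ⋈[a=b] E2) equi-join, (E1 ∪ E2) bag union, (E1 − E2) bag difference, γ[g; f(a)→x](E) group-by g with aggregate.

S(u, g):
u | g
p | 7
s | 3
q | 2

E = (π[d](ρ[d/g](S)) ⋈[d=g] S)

Subexpression sizes:
  S → 3
  ρ[d/g](S) → 3
  π[d](ρ[d/g](S)) → 3
  S → 3
  (π[d](ρ[d/g](S)) ⋈[d=g] S) → 3

|E| = 3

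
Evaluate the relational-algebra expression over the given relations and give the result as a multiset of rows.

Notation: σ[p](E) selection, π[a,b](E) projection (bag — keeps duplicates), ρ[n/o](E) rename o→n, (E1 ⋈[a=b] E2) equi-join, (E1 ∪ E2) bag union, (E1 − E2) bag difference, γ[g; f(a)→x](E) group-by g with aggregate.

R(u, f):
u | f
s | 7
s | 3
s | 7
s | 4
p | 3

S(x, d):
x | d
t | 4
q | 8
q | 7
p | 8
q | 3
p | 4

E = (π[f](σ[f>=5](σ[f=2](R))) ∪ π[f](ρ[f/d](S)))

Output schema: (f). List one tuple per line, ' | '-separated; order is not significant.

Row counts bottom-up:
  R → 5
  σ[f=2](R) → 0
  σ[f>=5](σ[f=2](R)) → 0
  π[f](σ[f>=5](σ[f=2](R))) → 0
  S → 6
  ρ[f/d](S) → 6
  π[f](ρ[f/d](S)) → 6
  (π[f](σ[f>=5](σ[f=2](R))) ∪ π[f](ρ[f/d](S))) → 6

== RESULT ==
f
3
4
4
7
8
8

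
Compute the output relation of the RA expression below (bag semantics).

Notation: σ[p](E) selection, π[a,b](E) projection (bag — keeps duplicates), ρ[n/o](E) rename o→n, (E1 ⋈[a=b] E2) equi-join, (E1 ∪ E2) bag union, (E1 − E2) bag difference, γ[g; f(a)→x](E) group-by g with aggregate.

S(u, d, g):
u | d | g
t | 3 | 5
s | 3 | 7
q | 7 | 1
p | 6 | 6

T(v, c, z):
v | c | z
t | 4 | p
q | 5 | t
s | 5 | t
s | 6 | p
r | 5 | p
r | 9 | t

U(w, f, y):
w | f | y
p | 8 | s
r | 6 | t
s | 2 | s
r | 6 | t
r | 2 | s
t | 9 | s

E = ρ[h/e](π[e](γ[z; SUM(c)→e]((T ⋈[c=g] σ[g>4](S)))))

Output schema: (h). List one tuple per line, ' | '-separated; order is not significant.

Row counts bottom-up:
  T → 6
  S → 4
  σ[g>4](S) → 3
  (T ⋈[c=g] σ[g>4](S)) → 4
  γ[z; SUM(c)→e]((T ⋈[c=g] σ[g>4](S))) → 2
  π[e](γ[z; SUM(c)→e]((T ⋈[c=g] σ[g>4](S)))) → 2
  ρ[h/e](π[e](γ[z; SUM(c)→e]((T ⋈[c=g] σ[g>4](S))))) → 2

== RESULT ==
h
10
11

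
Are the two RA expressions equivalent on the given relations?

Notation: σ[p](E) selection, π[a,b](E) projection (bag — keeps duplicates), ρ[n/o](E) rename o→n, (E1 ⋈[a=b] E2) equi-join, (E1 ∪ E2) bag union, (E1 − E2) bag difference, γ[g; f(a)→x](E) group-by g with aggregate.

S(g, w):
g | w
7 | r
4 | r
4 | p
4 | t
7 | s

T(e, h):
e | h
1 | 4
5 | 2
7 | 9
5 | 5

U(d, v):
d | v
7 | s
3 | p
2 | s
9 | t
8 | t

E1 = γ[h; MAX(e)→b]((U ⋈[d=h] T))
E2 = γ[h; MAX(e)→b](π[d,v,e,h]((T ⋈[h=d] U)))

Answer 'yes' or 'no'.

E1 row counts bottom-up:
  U → 5
  T → 4
  (U ⋈[d=h] T) → 2
  γ[h; MAX(e)→b]((U ⋈[d=h] T)) → 2
E2 row counts bottom-up:
  T → 4
  U → 5
  (T ⋈[h=d] U) → 2
  π[d,v,e,h]((T ⋈[h=d] U)) → 2
  γ[h; MAX(e)→b](π[d,v,e,h]((T ⋈[h=d] U))) → 2

E1 and E2 produce the same multiset:
h | b
2 | 5
9 | 7

yes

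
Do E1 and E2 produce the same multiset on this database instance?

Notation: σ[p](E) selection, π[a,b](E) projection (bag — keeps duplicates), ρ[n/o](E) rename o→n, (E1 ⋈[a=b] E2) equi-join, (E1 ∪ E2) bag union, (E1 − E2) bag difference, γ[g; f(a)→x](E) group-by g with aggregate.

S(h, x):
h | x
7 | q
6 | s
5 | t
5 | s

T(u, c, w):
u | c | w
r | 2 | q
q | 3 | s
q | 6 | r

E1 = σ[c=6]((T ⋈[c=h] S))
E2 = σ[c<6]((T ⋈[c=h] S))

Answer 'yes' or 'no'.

E1 subexpression sizes:
  T → 3
  S → 4
  (T ⋈[c=h] S) → 1
  σ[c=6]((T ⋈[c=h] S)) → 1
E2 subexpression sizes:
  T → 3
  S → 4
  (T ⋈[c=h] S) → 1
  σ[c<6]((T ⋈[c=h] S)) → 0

E1 result:
u | c | w | h | x
q | 6 | r | 6 | s
E2 result:
u | c | w | h | x
(0 rows)
Witness: ('q', 6, 'r', 6, 's') appears 1× in E1 but 0× in E2.

no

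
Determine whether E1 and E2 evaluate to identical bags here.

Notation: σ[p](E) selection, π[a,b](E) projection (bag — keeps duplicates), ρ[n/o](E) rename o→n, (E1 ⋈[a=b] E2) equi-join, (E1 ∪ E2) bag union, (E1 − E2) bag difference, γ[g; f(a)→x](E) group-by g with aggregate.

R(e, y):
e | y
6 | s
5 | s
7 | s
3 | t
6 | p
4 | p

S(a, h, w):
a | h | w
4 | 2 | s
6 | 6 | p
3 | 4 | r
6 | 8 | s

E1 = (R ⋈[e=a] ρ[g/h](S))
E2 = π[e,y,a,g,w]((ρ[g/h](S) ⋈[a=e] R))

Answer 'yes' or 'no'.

E1 stepwise |·|:
  R → 6
  S → 4
  ρ[g/h](S) → 4
  (R ⋈[e=a] ρ[g/h](S)) → 6
E2 stepwise |·|:
  S → 4
  ρ[g/h](S) → 4
  R → 6
  (ρ[g/h](S) ⋈[a=e] R) → 6
  π[e,y,a,g,w]((ρ[g/h](S) ⋈[a=e] R)) → 6

E1 and E2 produce the same multiset:
e | y | a | g | w
3 | t | 3 | 4 | r
4 | p | 4 | 2 | s
6 | p | 6 | 6 | p
6 | p | 6 | 8 | s
6 | s | 6 | 6 | p
6 | s | 6 | 8 | s

yes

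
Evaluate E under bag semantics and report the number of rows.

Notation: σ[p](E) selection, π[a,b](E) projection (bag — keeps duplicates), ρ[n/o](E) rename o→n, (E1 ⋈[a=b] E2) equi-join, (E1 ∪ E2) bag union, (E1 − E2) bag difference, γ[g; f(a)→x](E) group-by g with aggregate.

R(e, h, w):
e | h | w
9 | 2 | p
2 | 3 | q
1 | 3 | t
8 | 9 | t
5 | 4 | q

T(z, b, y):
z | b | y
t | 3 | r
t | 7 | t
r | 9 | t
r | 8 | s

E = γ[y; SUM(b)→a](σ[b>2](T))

Row counts bottom-up:
  T → 4
  σ[b>2](T) → 4
  γ[y; SUM(b)→a](σ[b>2](T)) → 3

|E| = 3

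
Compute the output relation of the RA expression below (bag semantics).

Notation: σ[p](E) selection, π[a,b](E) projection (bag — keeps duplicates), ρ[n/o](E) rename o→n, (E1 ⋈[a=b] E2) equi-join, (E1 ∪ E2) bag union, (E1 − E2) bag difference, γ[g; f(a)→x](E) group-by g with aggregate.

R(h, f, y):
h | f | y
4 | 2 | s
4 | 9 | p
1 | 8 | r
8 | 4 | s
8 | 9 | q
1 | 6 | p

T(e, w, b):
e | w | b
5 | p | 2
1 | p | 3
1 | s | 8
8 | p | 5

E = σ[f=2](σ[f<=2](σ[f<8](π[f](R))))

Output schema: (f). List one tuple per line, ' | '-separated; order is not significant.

Per-node cardinality:
  R → 6
  π[f](R) → 6
  σ[f<8](π[f](R)) → 3
  σ[f<=2](σ[f<8](π[f](R))) → 1
  σ[f=2](σ[f<=2](σ[f<8](π[f](R)))) → 1

== RESULT ==
f
2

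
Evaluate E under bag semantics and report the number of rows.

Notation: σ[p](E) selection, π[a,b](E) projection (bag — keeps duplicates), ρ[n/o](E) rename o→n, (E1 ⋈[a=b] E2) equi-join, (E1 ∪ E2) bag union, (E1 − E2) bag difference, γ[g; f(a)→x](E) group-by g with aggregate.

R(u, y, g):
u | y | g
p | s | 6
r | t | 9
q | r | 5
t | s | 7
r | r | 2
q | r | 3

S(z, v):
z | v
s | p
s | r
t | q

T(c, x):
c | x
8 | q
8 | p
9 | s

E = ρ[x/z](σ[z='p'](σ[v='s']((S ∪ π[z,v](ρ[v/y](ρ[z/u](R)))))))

Per-node cardinality:
  S → 3
  R → 6
  ρ[z/u](R) → 6
  ρ[v/y](ρ[z/u](R)) → 6
  π[z,v](ρ[v/y](ρ[z/u](R))) → 6
  (S ∪ π[z,v](ρ[v/y](ρ[z/u](R)))) → 9
  σ[v='s']((S ∪ π[z,v](ρ[v/y](ρ[z/u](R))))) → 2
  σ[z='p'](σ[v='s']((S ∪ π[z,v](ρ[v/y](ρ[z/u](R)))))) → 1
  ρ[x/z](σ[z='p'](σ[v='s']((S ∪ π[z,v](ρ[v/y](ρ[z/u](R))))))) → 1

|E| = 1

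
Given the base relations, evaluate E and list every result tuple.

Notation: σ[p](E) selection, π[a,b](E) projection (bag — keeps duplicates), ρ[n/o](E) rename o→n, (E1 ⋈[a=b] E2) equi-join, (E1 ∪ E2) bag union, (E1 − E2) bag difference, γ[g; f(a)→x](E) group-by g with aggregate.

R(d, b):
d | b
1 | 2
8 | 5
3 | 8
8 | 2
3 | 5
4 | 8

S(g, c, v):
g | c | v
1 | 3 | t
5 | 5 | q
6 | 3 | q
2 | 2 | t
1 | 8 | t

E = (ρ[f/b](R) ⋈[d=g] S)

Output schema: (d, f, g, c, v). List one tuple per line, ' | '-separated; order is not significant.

Stepwise |·|:
  R → 6
  ρ[f/b](R) → 6
  S → 5
  (ρ[f/b](R) ⋈[d=g] S) → 2

== RESULT ==
d | f | g | c | v
1 | 2 | 1 | 3 | t
1 | 2 | 1 | 8 | t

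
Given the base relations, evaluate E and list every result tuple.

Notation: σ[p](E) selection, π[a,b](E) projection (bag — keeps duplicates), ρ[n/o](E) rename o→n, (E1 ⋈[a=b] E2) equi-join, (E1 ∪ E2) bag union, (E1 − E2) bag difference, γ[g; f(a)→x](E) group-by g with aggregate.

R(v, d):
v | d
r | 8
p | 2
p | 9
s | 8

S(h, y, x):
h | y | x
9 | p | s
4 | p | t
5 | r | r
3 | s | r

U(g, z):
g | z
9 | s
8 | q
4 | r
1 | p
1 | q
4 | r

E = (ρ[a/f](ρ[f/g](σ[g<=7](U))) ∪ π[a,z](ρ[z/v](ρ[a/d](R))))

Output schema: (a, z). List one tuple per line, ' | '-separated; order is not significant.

Subexpression sizes:
  U → 6
  σ[g<=7](U) → 4
  ρ[f/g](σ[g<=7](U)) → 4
  ρ[a/f](ρ[f/g](σ[g<=7](U))) → 4
  R → 4
  ρ[a/d](R) → 4
  ρ[z/v](ρ[a/d](R)) → 4
  π[a,z](ρ[z/v](ρ[a/d](R))) → 4
  (ρ[a/f](ρ[f/g](σ[g<=7](U))) ∪ π[a,z](ρ[z/v](ρ[a/d](R)))) → 8

== RESULT ==
a | z
1 | p
1 | q
2 | p
4 | r
4 | r
8 | r
8 | s
9 | p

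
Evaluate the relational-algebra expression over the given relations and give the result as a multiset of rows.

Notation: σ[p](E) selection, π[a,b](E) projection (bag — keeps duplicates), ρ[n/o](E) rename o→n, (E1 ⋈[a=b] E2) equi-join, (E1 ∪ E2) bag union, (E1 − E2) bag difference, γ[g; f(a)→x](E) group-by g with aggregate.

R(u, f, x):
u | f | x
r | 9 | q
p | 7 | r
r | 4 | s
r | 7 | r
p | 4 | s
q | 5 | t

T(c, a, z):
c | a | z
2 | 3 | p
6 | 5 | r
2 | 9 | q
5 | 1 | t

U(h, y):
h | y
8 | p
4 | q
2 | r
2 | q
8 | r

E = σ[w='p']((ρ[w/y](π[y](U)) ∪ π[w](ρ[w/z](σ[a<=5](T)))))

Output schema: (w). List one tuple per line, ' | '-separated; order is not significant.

Per-node cardinality:
  U → 5
  π[y](U) → 5
  ρ[w/y](π[y](U)) → 5
  T → 4
  σ[a<=5](T) → 3
  ρ[w/z](σ[a<=5](T)) → 3
  π[w](ρ[w/z](σ[a<=5](T))) → 3
  (ρ[w/y](π[y](U)) ∪ π[w](ρ[w/z](σ[a<=5](T)))) → 8
  σ[w='p']((ρ[w/y](π[y](U)) ∪ π[w](ρ[w/z](σ[a<=5](T))))) → 2

== RESULT ==
w
p
p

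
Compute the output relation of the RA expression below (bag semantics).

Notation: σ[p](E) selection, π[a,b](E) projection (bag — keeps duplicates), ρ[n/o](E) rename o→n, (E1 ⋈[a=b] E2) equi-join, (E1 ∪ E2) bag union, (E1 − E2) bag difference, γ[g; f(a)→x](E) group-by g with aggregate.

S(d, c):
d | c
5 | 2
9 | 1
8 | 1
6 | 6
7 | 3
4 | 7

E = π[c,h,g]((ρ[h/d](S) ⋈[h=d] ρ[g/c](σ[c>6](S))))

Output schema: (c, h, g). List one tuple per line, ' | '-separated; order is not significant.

Subexpression sizes:
  S → 6
  ρ[h/d](S) → 6
  S → 6
  σ[c>6](S) → 1
  ρ[g/c](σ[c>6](S)) → 1
  (ρ[h/d](S) ⋈[h=d] ρ[g/c](σ[c>6](S))) → 1
  π[c,h,g]((ρ[h/d](S) ⋈[h=d] ρ[g/c](σ[c>6](S)))) → 1

== RESULT ==
c | h | g
7 | 4 | 7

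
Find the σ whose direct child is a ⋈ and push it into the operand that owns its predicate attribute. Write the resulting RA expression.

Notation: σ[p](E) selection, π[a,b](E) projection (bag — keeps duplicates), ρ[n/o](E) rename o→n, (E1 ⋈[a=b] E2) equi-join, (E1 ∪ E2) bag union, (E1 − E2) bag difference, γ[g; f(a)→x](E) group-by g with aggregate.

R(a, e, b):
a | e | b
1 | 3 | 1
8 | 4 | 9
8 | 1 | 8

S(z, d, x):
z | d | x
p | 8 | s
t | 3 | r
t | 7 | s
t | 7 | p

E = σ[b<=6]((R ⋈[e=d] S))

σ filters on b, owned by the left side.
E' = (σ[b<=6](R) ⋈[e=d] S)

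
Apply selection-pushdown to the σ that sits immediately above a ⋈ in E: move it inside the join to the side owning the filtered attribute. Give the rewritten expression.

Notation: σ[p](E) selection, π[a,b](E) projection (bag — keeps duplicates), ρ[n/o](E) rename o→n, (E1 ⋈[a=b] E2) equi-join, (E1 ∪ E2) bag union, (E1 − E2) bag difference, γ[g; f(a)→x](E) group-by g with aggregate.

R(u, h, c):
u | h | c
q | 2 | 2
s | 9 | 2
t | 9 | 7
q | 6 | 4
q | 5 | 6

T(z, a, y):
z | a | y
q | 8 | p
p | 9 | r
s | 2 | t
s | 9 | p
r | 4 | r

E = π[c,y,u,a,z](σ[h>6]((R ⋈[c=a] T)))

σ filters on h, owned by the left side.
E' = π[c,y,u,a,z]((σ[h>6](R) ⋈[c=a] T))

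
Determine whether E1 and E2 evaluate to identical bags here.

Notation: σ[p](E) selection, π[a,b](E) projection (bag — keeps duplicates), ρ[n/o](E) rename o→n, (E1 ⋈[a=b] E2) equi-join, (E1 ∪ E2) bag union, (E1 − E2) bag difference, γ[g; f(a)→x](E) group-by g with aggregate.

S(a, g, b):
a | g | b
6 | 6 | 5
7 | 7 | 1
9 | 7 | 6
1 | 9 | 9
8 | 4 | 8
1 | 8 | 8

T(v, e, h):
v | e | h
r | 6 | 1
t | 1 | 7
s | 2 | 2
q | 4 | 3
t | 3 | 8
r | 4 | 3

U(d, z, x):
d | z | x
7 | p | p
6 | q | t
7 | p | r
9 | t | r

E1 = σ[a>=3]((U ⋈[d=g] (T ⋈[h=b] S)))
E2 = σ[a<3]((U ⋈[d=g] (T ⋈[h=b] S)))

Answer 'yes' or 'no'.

E1 stepwise |·|:
  U → 4
  T → 6
  S → 6
  (T ⋈[h=b] S) → 3
  (U ⋈[d=g] (T ⋈[h=b] S)) → 2
  σ[a>=3]((U ⋈[d=g] (T ⋈[h=b] S))) → 2
E2 stepwise |·|:
  U → 4
  T → 6
  S → 6
  (T ⋈[h=b] S) → 3
  (U ⋈[d=g] (T ⋈[h=b] S)) → 2
  σ[a<3]((U ⋈[d=g] (T ⋈[h=b] S))) → 0

E1 result:
d | z | x | v | e | h | a | g | b
7 | p | p | r | 6 | 1 | 7 | 7 | 1
7 | p | r | r | 6 | 1 | 7 | 7 | 1
E2 result:
d | z | x | v | e | h | a | g | b
(0 rows)
Witness: (7, 'p', 'p', 'r', 6, 1, 7, 7, 1) appears 1× in E1 but 0× in E2.

no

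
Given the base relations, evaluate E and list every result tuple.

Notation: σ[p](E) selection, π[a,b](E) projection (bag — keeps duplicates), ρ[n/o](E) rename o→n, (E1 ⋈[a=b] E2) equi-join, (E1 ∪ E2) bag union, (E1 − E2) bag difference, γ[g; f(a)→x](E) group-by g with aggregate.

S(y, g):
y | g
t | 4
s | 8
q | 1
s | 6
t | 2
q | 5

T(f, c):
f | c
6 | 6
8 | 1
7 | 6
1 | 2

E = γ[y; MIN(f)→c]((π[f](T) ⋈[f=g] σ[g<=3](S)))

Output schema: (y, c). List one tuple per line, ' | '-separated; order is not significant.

Row counts bottom-up:
  T → 4
  π[f](T) → 4
  S → 6
  σ[g<=3](S) → 2
  (π[f](T) ⋈[f=g] σ[g<=3](S)) → 1
  γ[y; MIN(f)→c]((π[f](T) ⋈[f=g] σ[g<=3](S))) → 1

== RESULT ==
y | c
q | 1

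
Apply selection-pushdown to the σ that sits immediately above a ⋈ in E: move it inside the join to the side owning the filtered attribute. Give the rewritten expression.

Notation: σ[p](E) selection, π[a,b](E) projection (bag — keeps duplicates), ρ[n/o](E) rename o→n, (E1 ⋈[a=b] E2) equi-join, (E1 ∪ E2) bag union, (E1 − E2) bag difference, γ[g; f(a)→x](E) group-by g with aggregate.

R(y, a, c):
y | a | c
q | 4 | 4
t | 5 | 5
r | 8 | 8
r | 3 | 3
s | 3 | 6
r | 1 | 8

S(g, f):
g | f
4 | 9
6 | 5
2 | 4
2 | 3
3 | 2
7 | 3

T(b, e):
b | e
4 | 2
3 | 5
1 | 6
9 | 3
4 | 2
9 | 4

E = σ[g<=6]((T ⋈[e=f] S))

σ filters on g, owned by the right side.
E' = (T ⋈[e=f] σ[g<=6](S))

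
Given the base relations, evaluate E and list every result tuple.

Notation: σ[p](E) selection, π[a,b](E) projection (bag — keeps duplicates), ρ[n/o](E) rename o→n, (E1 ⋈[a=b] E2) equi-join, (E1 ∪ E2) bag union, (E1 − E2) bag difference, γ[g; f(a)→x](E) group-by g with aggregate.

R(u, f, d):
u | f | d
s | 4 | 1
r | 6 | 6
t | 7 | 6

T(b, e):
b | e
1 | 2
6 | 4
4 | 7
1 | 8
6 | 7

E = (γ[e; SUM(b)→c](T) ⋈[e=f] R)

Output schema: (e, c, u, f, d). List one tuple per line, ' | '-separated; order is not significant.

Per-node cardinality:
  T → 5
  γ[e; SUM(b)→c](T) → 4
  R → 3
  (γ[e; SUM(b)→c](T) ⋈[e=f] R) → 2

== RESULT ==
e | c | u | f | d
4 | 6 | s | 4 | 1
7 | 10 | t | 7 | 6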